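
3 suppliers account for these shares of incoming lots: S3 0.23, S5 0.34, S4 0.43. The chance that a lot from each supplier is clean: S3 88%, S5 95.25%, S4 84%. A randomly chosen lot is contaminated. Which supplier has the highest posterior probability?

S4

Taking complements, P(contaminated | each) = S3 0.12, S5 0.0475, S4 0.16.
By Bayes' rule, posterior ∝ prior × likelihood:
  S3: 0.23 × 0.12 = 0.0276
  S5: 0.34 × 0.0475 = 0.01615
  S4: 0.43 × 0.16 = 0.0688
Normalizing constant = 0.11255.
Largest term belongs to S4, so S4 is most probable.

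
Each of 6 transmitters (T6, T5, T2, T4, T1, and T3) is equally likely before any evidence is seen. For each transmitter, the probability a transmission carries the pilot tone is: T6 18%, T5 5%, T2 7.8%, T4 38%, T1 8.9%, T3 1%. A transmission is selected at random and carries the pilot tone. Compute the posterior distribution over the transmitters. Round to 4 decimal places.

T6 0.2287, T5 0.0635, T2 0.0991, T4 0.4828, T1 0.1131, T3 0.0127

With a uniform prior (1/6 each), posterior ∝ likelihood:
  T6: 0.18
  T5: 0.05
  T2: 0.078
  T4: 0.38
  T1: 0.089
  T3: 0.01
Sum = 0.787.
P(T6 | pilot) = 0.18/0.787 ≈ 0.2287
P(T5 | pilot) = 0.05/0.787 ≈ 0.0635
P(T2 | pilot) = 0.078/0.787 ≈ 0.0991
P(T4 | pilot) = 0.38/0.787 ≈ 0.4828
P(T1 | pilot) = 0.089/0.787 ≈ 0.1131
P(T3 | pilot) = 0.01/0.787 ≈ 0.0127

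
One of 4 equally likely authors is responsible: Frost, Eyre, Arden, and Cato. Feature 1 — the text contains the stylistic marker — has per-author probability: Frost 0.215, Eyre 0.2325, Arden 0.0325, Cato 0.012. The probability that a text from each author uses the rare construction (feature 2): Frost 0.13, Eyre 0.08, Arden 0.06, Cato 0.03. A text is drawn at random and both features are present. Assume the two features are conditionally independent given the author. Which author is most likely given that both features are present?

Frost

With a uniform prior (1/4 each), posterior ∝ likelihood:
  Frost: 0.215 × 0.13 = 0.02795
  Eyre: 0.2325 × 0.08 = 0.0186
  Arden: 0.0325 × 0.06 = 0.00195
  Cato: 0.012 × 0.03 = 0.00036
Total = 0.04886.
Largest term belongs to Frost, so Frost is most probable.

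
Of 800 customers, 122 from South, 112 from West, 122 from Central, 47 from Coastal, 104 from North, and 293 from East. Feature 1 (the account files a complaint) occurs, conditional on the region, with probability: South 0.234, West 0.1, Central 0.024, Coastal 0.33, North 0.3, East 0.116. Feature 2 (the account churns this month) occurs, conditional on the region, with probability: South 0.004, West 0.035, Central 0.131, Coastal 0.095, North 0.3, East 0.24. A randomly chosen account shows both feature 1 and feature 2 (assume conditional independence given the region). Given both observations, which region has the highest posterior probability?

North

Prior × likelihood for each hypothesis:
  South: 0.1525 × 0.234 × 0.004 = 0.00014274
  West: 0.14 × 0.1 × 0.035 = 0.00049
  Central: 0.1525 × 0.024 × 0.131 = 0.00047946
  Coastal: 0.05875 × 0.33 × 0.095 = 0.0018418125
  North: 0.13 × 0.3 × 0.3 = 0.0117
  East: 0.36625 × 0.116 × 0.24 = 0.0101964
Normalizing constant = 0.0248504125.
Largest term belongs to North, so North is most probable.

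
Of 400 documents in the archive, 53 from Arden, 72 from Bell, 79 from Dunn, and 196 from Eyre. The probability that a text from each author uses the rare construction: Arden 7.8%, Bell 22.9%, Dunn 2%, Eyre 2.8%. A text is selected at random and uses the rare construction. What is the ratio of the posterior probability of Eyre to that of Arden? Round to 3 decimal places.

Unnormalized posteriors (prior × likelihood):
  Arden: 0.1325 × 0.078 = 0.010335
  Bell: 0.18 × 0.229 = 0.04122
  Dunn: 0.1975 × 0.02 = 0.00395
  Eyre: 0.49 × 0.028 = 0.01372
Total = 0.069225.
The ratio is 0.01372 / 0.010335 (the normalizer cancels) = 1.328.

1.328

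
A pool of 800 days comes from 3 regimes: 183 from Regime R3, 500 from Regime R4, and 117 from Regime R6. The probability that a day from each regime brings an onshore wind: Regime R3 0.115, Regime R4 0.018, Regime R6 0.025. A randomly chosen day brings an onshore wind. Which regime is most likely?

Prior × likelihood for each hypothesis:
  Regime R3: 0.22875 × 0.115 = 0.02630625
  Regime R4: 0.625 × 0.018 = 0.01125
  Regime R6: 0.14625 × 0.025 = 0.00365625
Sum = 0.0412125.
Largest term belongs to Regime R3, so Regime R3 is most probable.

Regime R3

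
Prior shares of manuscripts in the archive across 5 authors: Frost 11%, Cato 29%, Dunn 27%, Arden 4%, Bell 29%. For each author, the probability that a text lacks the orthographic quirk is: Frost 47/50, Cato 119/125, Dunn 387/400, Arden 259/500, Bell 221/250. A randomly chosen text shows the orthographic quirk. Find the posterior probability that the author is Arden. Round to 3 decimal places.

0.235

Taking complements, P(quirk | each) = Frost 0.06, Cato 0.048, Dunn 0.0325, Arden 0.482, Bell 0.116.
Compute prior × likelihood for every hypothesis:
  Frost: 0.11 × 0.06 = 0.0066
  Cato: 0.29 × 0.048 = 0.01392
  Dunn: 0.27 × 0.0325 = 0.008775
  Arden: 0.04 × 0.482 = 0.01928
  Bell: 0.29 × 0.116 = 0.03364
Sum = 0.082215.
P(Arden | evidence) = 0.01928 / 0.082215 ≈ 0.235.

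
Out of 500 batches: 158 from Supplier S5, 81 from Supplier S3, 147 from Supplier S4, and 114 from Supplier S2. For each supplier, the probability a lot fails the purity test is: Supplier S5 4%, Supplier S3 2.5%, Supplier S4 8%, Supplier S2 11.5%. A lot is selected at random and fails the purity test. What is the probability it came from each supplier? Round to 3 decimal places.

Supplier S5 0.190, Supplier S3 0.061, Supplier S4 0.354, Supplier S2 0.395

Prior × likelihood for each hypothesis:
  Supplier S5: 0.316 × 0.04 = 0.01264
  Supplier S3: 0.162 × 0.025 = 0.00405
  Supplier S4: 0.294 × 0.08 = 0.02352
  Supplier S2: 0.228 × 0.115 = 0.02622
Total = 0.06643.
P(Supplier S5 | off-spec) = 0.01264/0.06643 ≈ 0.190
P(Supplier S3 | off-spec) = 0.00405/0.06643 ≈ 0.061
P(Supplier S4 | off-spec) = 0.02352/0.06643 ≈ 0.354
P(Supplier S2 | off-spec) = 0.02622/0.06643 ≈ 0.395
(Check: 0.190+0.061+0.354+0.395 = 1.000.)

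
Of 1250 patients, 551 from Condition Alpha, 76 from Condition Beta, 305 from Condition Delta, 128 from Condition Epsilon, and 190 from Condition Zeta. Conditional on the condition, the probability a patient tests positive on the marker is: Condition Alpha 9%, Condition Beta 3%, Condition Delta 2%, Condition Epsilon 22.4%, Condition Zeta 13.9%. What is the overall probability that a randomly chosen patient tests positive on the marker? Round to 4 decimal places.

Compute prior × likelihood for every hypothesis:
  Condition Alpha: 0.4408 × 0.09 = 0.039672
  Condition Beta: 0.0608 × 0.03 = 0.001824
  Condition Delta: 0.244 × 0.02 = 0.00488
  Condition Epsilon: 0.1024 × 0.224 = 0.0229376
  Condition Zeta: 0.152 × 0.139 = 0.021128
P(marker-positive) = 0.039672 + 0.001824 + 0.00488 + 0.0229376 + 0.021128 = 0.0904416 → 0.0904.

0.0904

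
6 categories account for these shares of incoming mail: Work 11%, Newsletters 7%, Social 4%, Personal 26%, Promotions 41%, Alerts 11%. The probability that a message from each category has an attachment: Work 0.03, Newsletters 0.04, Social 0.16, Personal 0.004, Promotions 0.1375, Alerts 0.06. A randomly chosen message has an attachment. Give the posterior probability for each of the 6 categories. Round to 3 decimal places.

Unnormalized posteriors (prior × likelihood):
  Work: 0.11 × 0.03 = 0.0033
  Newsletters: 0.07 × 0.04 = 0.0028
  Social: 0.04 × 0.16 = 0.0064
  Personal: 0.26 × 0.004 = 0.00104
  Promotions: 0.41 × 0.1375 = 0.056375
  Alerts: 0.11 × 0.06 = 0.0066
Sum = 0.076515.
P(Work | attachment) = 0.0033/0.076515 ≈ 0.043
P(Newsletters | attachment) = 0.0028/0.076515 ≈ 0.037
P(Social | attachment) = 0.0064/0.076515 ≈ 0.084
P(Personal | attachment) = 0.00104/0.076515 ≈ 0.014
P(Promotions | attachment) = 0.056375/0.076515 ≈ 0.737
P(Alerts | attachment) = 0.0066/0.076515 ≈ 0.086
(Check: 0.043+0.037+0.084+0.014+0.737+0.086 = 1.001.)

Work 0.043, Newsletters 0.037, Social 0.084, Personal 0.014, Promotions 0.737, Alerts 0.086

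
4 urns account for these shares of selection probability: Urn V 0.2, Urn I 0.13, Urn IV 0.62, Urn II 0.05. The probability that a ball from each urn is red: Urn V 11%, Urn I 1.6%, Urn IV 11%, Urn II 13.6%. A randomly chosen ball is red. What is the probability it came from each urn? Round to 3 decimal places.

Urn V 0.222, Urn I 0.021, Urn IV 0.688, Urn II 0.069

Unnormalized posteriors (prior × likelihood):
  Urn V: 0.2 × 0.11 = 0.022
  Urn I: 0.13 × 0.016 = 0.00208
  Urn IV: 0.62 × 0.11 = 0.0682
  Urn II: 0.05 × 0.136 = 0.0068
Normalizing constant = 0.09908.
P(Urn V | red) = 0.022/0.09908 ≈ 0.222
P(Urn I | red) = 0.00208/0.09908 ≈ 0.021
P(Urn IV | red) = 0.0682/0.09908 ≈ 0.688
P(Urn II | red) = 0.0068/0.09908 ≈ 0.069
(Check: 0.222+0.021+0.688+0.069 = 1.000.)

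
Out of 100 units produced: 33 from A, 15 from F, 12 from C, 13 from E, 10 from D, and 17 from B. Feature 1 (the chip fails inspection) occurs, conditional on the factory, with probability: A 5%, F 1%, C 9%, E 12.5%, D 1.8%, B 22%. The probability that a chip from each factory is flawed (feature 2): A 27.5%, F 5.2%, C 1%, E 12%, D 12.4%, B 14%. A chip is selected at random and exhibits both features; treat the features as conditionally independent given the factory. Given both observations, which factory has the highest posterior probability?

Prior × likelihood for each hypothesis:
  A: 0.33 × 0.05 × 0.275 = 0.0045375
  F: 0.15 × 0.01 × 0.052 = 0.000078
  C: 0.12 × 0.09 × 0.01 = 0.000108
  E: 0.13 × 0.125 × 0.12 = 0.00195
  D: 0.1 × 0.018 × 0.124 = 0.0002232
  B: 0.17 × 0.22 × 0.14 = 0.005236
Normalizing constant = 0.0121327.
Largest term belongs to B, so B is most probable.

B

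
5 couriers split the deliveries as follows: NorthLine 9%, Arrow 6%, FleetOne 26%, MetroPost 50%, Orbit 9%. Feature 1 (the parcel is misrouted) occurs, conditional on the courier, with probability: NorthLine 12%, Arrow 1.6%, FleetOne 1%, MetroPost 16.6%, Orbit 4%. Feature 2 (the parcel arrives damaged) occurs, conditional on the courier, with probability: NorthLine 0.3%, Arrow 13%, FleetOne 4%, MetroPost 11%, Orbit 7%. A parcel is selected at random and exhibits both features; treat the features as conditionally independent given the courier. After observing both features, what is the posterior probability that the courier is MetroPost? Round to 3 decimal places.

0.947

Prior × likelihood for each hypothesis:
  NorthLine: 0.09 × 0.12 × 0.003 = 0.0000324
  Arrow: 0.06 × 0.016 × 0.13 = 0.0001248
  FleetOne: 0.26 × 0.01 × 0.04 = 0.000104
  MetroPost: 0.5 × 0.166 × 0.11 = 0.00913
  Orbit: 0.09 × 0.04 × 0.07 = 0.000252
Total = 0.0096432.
P(MetroPost | evidence) = 0.00913 / 0.0096432 ≈ 0.947.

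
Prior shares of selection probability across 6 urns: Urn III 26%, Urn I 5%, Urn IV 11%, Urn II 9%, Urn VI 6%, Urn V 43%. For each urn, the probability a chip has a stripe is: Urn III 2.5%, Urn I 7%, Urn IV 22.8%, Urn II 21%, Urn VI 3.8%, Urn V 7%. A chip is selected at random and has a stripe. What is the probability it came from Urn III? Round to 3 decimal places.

By Bayes' rule, posterior ∝ prior × likelihood:
  Urn III: 0.26 × 0.025 = 0.0065
  Urn I: 0.05 × 0.07 = 0.0035
  Urn IV: 0.11 × 0.228 = 0.02508
  Urn II: 0.09 × 0.21 = 0.0189
  Urn VI: 0.06 × 0.038 = 0.00228
  Urn V: 0.43 × 0.07 = 0.0301
Total = 0.08636.
P(Urn III | evidence) = 0.0065 / 0.08636 ≈ 0.075.

0.075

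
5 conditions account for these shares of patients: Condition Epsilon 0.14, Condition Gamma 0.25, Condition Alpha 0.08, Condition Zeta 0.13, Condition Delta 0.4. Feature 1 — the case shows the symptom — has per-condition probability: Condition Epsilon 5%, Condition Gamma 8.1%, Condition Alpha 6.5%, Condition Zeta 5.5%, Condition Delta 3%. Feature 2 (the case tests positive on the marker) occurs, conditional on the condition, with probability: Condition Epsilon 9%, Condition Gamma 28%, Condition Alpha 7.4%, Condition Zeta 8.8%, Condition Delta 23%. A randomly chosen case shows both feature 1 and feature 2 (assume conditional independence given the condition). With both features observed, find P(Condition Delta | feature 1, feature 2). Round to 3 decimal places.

Unnormalized posteriors (prior × likelihood):
  Condition Epsilon: 0.14 × 0.05 × 0.09 = 0.00063
  Condition Gamma: 0.25 × 0.081 × 0.28 = 0.00567
  Condition Alpha: 0.08 × 0.065 × 0.074 = 0.0003848
  Condition Zeta: 0.13 × 0.055 × 0.088 = 0.0006292
  Condition Delta: 0.4 × 0.03 × 0.23 = 0.00276
Normalizing constant = 0.010074.
P(Condition Delta | evidence) = 0.00276 / 0.010074 ≈ 0.274.

0.274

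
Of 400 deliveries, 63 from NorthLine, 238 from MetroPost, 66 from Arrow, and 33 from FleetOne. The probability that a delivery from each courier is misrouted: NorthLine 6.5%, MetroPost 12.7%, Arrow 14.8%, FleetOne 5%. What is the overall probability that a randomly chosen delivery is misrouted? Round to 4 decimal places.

0.1143

Unnormalized posteriors (prior × likelihood):
  NorthLine: 0.1575 × 0.065 = 0.0102375
  MetroPost: 0.595 × 0.127 = 0.075565
  Arrow: 0.165 × 0.148 = 0.02442
  FleetOne: 0.0825 × 0.05 = 0.004125
P(misrouted) = 0.0102375 + 0.075565 + 0.02442 + 0.004125 = 0.1143475 → 0.1143.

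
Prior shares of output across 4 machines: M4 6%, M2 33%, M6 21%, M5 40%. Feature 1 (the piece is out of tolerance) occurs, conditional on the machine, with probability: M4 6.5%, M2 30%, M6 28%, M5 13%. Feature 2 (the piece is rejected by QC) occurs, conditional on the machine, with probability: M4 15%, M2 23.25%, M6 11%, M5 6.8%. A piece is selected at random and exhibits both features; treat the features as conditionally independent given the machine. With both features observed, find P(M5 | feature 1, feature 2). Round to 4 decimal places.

Prior × likelihood for each hypothesis:
  M4: 0.06 × 0.065 × 0.15 = 0.000585
  M2: 0.33 × 0.3 × 0.2325 = 0.0230175
  M6: 0.21 × 0.28 × 0.11 = 0.006468
  M5: 0.4 × 0.13 × 0.068 = 0.003536
Sum = 0.0336065.
P(M5 | evidence) = 0.003536 / 0.0336065 ≈ 0.1052.

0.1052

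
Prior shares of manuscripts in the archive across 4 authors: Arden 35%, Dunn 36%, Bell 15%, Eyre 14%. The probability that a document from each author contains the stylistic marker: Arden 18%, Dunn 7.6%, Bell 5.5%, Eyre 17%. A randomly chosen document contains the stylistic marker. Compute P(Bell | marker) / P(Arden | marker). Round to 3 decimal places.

0.131

By Bayes' rule, posterior ∝ prior × likelihood:
  Arden: 0.35 × 0.18 = 0.063
  Dunn: 0.36 × 0.076 = 0.02736
  Bell: 0.15 × 0.055 = 0.00825
  Eyre: 0.14 × 0.17 = 0.0238
Sum = 0.12241.
The ratio is 0.00825 / 0.063 (the normalizer cancels) = 0.131.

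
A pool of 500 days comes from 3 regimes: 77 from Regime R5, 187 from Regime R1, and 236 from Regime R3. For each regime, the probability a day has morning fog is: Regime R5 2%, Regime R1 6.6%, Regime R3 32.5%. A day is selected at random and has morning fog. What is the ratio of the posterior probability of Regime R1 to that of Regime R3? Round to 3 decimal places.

0.161

Compute prior × likelihood for every hypothesis:
  Regime R5: 0.154 × 0.02 = 0.00308
  Regime R1: 0.374 × 0.066 = 0.024684
  Regime R3: 0.472 × 0.325 = 0.1534
Normalizing constant = 0.181164.
The ratio is 0.024684 / 0.1534 (the normalizer cancels) = 0.161.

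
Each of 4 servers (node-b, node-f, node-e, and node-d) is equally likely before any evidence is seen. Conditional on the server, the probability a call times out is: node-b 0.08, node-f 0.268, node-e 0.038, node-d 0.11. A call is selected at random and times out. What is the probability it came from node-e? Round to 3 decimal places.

Since the prior is uniform, the posterior is proportional to the likelihood:
  node-b: 0.08
  node-f: 0.268
  node-e: 0.038
  node-d: 0.11
Total = 0.496.
P(node-e | evidence) = 0.038 / 0.496 ≈ 0.077.

0.077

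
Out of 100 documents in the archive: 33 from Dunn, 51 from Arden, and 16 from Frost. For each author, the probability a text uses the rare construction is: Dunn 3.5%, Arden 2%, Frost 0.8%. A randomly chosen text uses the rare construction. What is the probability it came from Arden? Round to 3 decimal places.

0.443

By Bayes' rule, posterior ∝ prior × likelihood:
  Dunn: 0.33 × 0.035 = 0.01155
  Arden: 0.51 × 0.02 = 0.0102
  Frost: 0.16 × 0.008 = 0.00128
Sum = 0.02303.
P(Arden | evidence) = 0.0102 / 0.02303 ≈ 0.443.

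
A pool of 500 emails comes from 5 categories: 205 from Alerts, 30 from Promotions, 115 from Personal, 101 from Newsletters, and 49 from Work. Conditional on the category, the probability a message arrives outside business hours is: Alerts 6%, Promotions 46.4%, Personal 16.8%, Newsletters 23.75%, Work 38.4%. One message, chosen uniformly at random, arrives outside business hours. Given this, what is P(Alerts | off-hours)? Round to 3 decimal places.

0.139

Unnormalized posteriors (prior × likelihood):
  Alerts: 0.41 × 0.06 = 0.0246
  Promotions: 0.06 × 0.464 = 0.02784
  Personal: 0.23 × 0.168 = 0.03864
  Newsletters: 0.202 × 0.2375 = 0.047975
  Work: 0.098 × 0.384 = 0.037632
Sum = 0.176687.
P(Alerts | evidence) = 0.0246 / 0.176687 ≈ 0.139.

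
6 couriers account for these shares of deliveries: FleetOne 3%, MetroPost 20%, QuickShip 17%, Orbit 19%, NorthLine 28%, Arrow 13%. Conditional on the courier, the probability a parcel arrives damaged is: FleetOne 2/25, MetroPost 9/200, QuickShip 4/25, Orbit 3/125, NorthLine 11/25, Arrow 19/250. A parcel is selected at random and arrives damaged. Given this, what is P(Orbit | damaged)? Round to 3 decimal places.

0.026

Compute prior × likelihood for every hypothesis:
  FleetOne: 0.03 × 0.08 = 0.0024
  MetroPost: 0.2 × 0.045 = 0.009
  QuickShip: 0.17 × 0.16 = 0.0272
  Orbit: 0.19 × 0.024 = 0.00456
  NorthLine: 0.28 × 0.44 = 0.1232
  Arrow: 0.13 × 0.076 = 0.00988
Total = 0.17624.
P(Orbit | evidence) = 0.00456 / 0.17624 ≈ 0.026.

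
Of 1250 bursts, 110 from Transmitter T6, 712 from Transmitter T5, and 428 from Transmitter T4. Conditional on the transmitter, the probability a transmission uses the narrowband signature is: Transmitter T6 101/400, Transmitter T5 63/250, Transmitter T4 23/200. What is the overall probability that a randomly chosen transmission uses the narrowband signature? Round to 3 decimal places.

0.205

By Bayes' rule, posterior ∝ prior × likelihood:
  Transmitter T6: 0.088 × 0.2525 = 0.02222
  Transmitter T5: 0.5696 × 0.252 = 0.1435392
  Transmitter T4: 0.3424 × 0.115 = 0.039376
P(narrowband) = 0.02222 + 0.1435392 + 0.039376 = 0.2051352 → 0.205.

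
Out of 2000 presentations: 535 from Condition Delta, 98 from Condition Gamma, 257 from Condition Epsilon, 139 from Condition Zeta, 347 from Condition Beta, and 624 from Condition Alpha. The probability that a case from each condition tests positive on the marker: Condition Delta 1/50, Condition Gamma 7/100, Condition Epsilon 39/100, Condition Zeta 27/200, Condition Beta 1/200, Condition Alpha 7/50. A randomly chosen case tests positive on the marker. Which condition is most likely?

Condition Epsilon

Compute prior × likelihood for every hypothesis:
  Condition Delta: 0.2675 × 0.02 = 0.00535
  Condition Gamma: 0.049 × 0.07 = 0.00343
  Condition Epsilon: 0.1285 × 0.39 = 0.050115
  Condition Zeta: 0.0695 × 0.135 = 0.0093825
  Condition Beta: 0.1735 × 0.005 = 0.0008675
  Condition Alpha: 0.312 × 0.14 = 0.04368
Sum = 0.112825.
Largest term belongs to Condition Epsilon, so Condition Epsilon is most probable.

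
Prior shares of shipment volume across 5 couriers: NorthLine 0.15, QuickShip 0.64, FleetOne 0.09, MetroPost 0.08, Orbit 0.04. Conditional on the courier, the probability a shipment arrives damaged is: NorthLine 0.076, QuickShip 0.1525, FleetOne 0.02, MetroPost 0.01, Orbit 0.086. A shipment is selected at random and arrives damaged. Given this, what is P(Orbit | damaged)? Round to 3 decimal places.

0.030

By Bayes' rule, posterior ∝ prior × likelihood:
  NorthLine: 0.15 × 0.076 = 0.0114
  QuickShip: 0.64 × 0.1525 = 0.0976
  FleetOne: 0.09 × 0.02 = 0.0018
  MetroPost: 0.08 × 0.01 = 0.0008
  Orbit: 0.04 × 0.086 = 0.00344
Sum = 0.11504.
P(Orbit | evidence) = 0.00344 / 0.11504 ≈ 0.030.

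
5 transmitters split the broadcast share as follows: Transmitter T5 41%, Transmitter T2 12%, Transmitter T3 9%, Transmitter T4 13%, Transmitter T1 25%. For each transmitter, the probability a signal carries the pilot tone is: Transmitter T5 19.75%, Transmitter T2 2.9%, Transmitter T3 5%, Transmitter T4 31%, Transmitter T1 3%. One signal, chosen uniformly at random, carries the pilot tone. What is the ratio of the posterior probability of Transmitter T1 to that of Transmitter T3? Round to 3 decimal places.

1.667

Unnormalized posteriors (prior × likelihood):
  Transmitter T5: 0.41 × 0.1975 = 0.080975
  Transmitter T2: 0.12 × 0.029 = 0.00348
  Transmitter T3: 0.09 × 0.05 = 0.0045
  Transmitter T4: 0.13 × 0.31 = 0.0403
  Transmitter T1: 0.25 × 0.03 = 0.0075
Normalizing constant = 0.136755.
The ratio is 0.0075 / 0.0045 (the normalizer cancels) = 1.667.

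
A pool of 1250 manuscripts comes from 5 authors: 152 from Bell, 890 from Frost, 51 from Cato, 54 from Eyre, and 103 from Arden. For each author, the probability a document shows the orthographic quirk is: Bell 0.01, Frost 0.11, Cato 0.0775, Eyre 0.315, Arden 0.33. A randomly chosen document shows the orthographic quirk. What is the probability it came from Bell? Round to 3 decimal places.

Unnormalized posteriors (prior × likelihood):
  Bell: 0.1216 × 0.01 = 0.001216
  Frost: 0.712 × 0.11 = 0.07832
  Cato: 0.0408 × 0.0775 = 0.003162
  Eyre: 0.0432 × 0.315 = 0.013608
  Arden: 0.0824 × 0.33 = 0.027192
Total = 0.123498.
P(Bell | evidence) = 0.001216 / 0.123498 ≈ 0.010.

0.010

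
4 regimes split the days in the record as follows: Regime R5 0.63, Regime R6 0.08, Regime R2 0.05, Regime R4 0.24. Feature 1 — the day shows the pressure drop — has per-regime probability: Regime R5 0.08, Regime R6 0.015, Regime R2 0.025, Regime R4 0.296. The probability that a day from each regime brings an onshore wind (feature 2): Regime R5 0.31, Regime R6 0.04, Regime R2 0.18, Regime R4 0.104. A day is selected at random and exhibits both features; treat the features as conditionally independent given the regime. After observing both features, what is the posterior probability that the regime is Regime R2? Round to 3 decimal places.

0.010

Unnormalized posteriors (prior × likelihood):
  Regime R5: 0.63 × 0.08 × 0.31 = 0.015624
  Regime R6: 0.08 × 0.015 × 0.04 = 0.000048
  Regime R2: 0.05 × 0.025 × 0.18 = 0.000225
  Regime R4: 0.24 × 0.296 × 0.104 = 0.00738816
Sum = 0.02328516.
P(Regime R2 | evidence) = 0.000225 / 0.02328516 ≈ 0.010.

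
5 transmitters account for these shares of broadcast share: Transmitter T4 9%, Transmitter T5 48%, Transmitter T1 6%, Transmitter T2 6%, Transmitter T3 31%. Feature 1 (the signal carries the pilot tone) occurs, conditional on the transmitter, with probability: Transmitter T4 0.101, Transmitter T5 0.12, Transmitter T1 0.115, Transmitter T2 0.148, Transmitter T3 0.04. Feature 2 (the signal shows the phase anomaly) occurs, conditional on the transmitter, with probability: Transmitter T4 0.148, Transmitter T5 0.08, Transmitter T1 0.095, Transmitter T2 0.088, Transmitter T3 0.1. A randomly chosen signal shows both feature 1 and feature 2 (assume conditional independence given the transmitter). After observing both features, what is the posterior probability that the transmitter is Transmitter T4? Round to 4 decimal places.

By Bayes' rule, posterior ∝ prior × likelihood:
  Transmitter T4: 0.09 × 0.101 × 0.148 = 0.00134532
  Transmitter T5: 0.48 × 0.12 × 0.08 = 0.004608
  Transmitter T1: 0.06 × 0.115 × 0.095 = 0.0006555
  Transmitter T2: 0.06 × 0.148 × 0.088 = 0.00078144
  Transmitter T3: 0.31 × 0.04 × 0.1 = 0.00124
Sum = 0.00863026.
P(Transmitter T4 | evidence) = 0.00134532 / 0.00863026 ≈ 0.1559.

0.1559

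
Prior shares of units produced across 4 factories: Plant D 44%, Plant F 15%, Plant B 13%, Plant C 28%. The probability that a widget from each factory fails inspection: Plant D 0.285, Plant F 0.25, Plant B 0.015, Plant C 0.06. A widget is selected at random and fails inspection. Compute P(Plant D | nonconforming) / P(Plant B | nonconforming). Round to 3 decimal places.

Prior × likelihood for each hypothesis:
  Plant D: 0.44 × 0.285 = 0.1254
  Plant F: 0.15 × 0.25 = 0.0375
  Plant B: 0.13 × 0.015 = 0.00195
  Plant C: 0.28 × 0.06 = 0.0168
Sum = 0.18165.
The ratio is 0.1254 / 0.00195 (the normalizer cancels) = 64.308.

64.308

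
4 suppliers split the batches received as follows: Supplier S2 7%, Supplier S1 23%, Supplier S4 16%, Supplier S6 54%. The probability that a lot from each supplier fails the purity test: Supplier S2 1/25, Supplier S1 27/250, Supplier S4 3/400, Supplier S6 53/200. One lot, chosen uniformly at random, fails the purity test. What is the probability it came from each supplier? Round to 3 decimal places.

Supplier S2 0.016, Supplier S1 0.144, Supplier S4 0.007, Supplier S6 0.832

Compute prior × likelihood for every hypothesis:
  Supplier S2: 0.07 × 0.04 = 0.0028
  Supplier S1: 0.23 × 0.108 = 0.02484
  Supplier S4: 0.16 × 0.0075 = 0.0012
  Supplier S6: 0.54 × 0.265 = 0.1431
Normalizing constant = 0.17194.
P(Supplier S2 | off-spec) = 0.0028/0.17194 ≈ 0.016
P(Supplier S1 | off-spec) = 0.02484/0.17194 ≈ 0.144
P(Supplier S4 | off-spec) = 0.0012/0.17194 ≈ 0.007
P(Supplier S6 | off-spec) = 0.1431/0.17194 ≈ 0.832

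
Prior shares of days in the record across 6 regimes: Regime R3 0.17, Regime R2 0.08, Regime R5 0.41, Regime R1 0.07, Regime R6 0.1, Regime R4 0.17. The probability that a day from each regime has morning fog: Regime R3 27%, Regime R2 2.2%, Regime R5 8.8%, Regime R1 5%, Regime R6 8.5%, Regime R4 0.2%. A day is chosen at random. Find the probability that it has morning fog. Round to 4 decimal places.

0.0961

Prior × likelihood for each hypothesis:
  Regime R3: 0.17 × 0.27 = 0.0459
  Regime R2: 0.08 × 0.022 = 0.00176
  Regime R5: 0.41 × 0.088 = 0.03608
  Regime R1: 0.07 × 0.05 = 0.0035
  Regime R6: 0.1 × 0.085 = 0.0085
  Regime R4: 0.17 × 0.002 = 0.00034
P(fog) = 0.0459 + 0.00176 + 0.03608 + 0.0035 + 0.0085 + 0.00034 = 0.09608 → 0.0961.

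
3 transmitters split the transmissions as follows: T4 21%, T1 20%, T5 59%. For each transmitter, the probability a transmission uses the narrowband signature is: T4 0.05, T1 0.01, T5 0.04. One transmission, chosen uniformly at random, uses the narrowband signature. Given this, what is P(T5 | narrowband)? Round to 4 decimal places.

By Bayes' rule, posterior ∝ prior × likelihood:
  T4: 0.21 × 0.05 = 0.0105
  T1: 0.2 × 0.01 = 0.002
  T5: 0.59 × 0.04 = 0.0236
Total = 0.0361.
P(T5 | evidence) = 0.0236 / 0.0361 ≈ 0.6537.

0.6537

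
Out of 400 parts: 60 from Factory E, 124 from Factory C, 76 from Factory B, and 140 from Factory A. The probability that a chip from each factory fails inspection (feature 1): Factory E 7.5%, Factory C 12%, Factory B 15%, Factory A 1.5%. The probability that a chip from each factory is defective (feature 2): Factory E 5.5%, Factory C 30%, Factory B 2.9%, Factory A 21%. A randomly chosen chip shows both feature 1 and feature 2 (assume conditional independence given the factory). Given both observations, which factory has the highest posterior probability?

Unnormalized posteriors (prior × likelihood):
  Factory E: 0.15 × 0.075 × 0.055 = 0.00061875
  Factory C: 0.31 × 0.12 × 0.3 = 0.01116
  Factory B: 0.19 × 0.15 × 0.029 = 0.0008265
  Factory A: 0.35 × 0.015 × 0.21 = 0.0011025
Normalizing constant = 0.01370775.
Largest term belongs to Factory C, so Factory C is most probable.

Factory C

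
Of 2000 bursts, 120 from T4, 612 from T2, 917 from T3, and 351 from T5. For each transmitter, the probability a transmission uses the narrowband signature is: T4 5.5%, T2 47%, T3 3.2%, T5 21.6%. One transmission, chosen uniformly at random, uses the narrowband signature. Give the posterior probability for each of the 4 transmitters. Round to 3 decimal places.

T4 0.017, T2 0.720, T3 0.073, T5 0.190

Compute prior × likelihood for every hypothesis:
  T4: 0.06 × 0.055 = 0.0033
  T2: 0.306 × 0.47 = 0.14382
  T3: 0.4585 × 0.032 = 0.014672
  T5: 0.1755 × 0.216 = 0.037908
Normalizing constant = 0.1997.
P(T4 | narrowband) = 0.0033/0.1997 ≈ 0.017
P(T2 | narrowband) = 0.14382/0.1997 ≈ 0.720
P(T3 | narrowband) = 0.014672/0.1997 ≈ 0.073
P(T5 | narrowband) = 0.037908/0.1997 ≈ 0.190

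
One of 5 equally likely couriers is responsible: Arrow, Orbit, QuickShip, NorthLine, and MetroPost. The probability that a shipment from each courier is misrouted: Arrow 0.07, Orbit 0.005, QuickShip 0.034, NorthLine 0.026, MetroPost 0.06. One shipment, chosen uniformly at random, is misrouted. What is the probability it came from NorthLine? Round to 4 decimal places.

0.1333

Since the prior is uniform, the posterior is proportional to the likelihood:
  Arrow: 0.07
  Orbit: 0.005
  QuickShip: 0.034
  NorthLine: 0.026
  MetroPost: 0.06
Normalizing constant = 0.195.
P(NorthLine | evidence) = 0.026 / 0.195 ≈ 0.1333.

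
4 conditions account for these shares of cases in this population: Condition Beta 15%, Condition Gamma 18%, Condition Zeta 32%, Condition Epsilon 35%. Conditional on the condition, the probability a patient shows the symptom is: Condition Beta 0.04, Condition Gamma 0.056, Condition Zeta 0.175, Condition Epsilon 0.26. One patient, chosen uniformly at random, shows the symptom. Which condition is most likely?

Condition Epsilon

By Bayes' rule, posterior ∝ prior × likelihood:
  Condition Beta: 0.15 × 0.04 = 0.006
  Condition Gamma: 0.18 × 0.056 = 0.01008
  Condition Zeta: 0.32 × 0.175 = 0.056
  Condition Epsilon: 0.35 × 0.26 = 0.091
Total = 0.16308.
Largest term belongs to Condition Epsilon, so Condition Epsilon is most probable.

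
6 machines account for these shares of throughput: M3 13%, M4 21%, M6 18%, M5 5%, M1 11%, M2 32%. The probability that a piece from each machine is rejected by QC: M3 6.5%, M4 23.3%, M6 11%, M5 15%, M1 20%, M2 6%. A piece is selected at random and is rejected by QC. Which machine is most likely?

Unnormalized posteriors (prior × likelihood):
  M3: 0.13 × 0.065 = 0.00845
  M4: 0.21 × 0.233 = 0.04893
  M6: 0.18 × 0.11 = 0.0198
  M5: 0.05 × 0.15 = 0.0075
  M1: 0.11 × 0.2 = 0.022
  M2: 0.32 × 0.06 = 0.0192
Normalizing constant = 0.12588.
Largest term belongs to M4, so M4 is most probable.

M4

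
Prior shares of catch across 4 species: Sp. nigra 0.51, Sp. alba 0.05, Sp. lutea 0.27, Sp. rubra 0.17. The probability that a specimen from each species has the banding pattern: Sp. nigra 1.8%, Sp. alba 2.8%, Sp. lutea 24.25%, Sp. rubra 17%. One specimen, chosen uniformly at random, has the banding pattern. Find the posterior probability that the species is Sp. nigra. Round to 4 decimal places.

0.0875

Prior × likelihood for each hypothesis:
  Sp. nigra: 0.51 × 0.018 = 0.00918
  Sp. alba: 0.05 × 0.028 = 0.0014
  Sp. lutea: 0.27 × 0.2425 = 0.065475
  Sp. rubra: 0.17 × 0.17 = 0.0289
Total = 0.104955.
P(Sp. nigra | evidence) = 0.00918 / 0.104955 ≈ 0.0875.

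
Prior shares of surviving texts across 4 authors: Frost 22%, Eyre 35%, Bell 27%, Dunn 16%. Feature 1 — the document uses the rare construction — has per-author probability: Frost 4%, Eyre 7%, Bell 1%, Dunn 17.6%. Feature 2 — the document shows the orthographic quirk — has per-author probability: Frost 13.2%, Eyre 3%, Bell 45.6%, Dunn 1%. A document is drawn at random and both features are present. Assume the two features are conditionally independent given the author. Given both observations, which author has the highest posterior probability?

Bell

By Bayes' rule, posterior ∝ prior × likelihood:
  Frost: 0.22 × 0.04 × 0.132 = 0.0011616
  Eyre: 0.35 × 0.07 × 0.03 = 0.000735
  Bell: 0.27 × 0.01 × 0.456 = 0.0012312
  Dunn: 0.16 × 0.176 × 0.01 = 0.0002816
Sum = 0.0034094.
Largest term belongs to Bell, so Bell is most probable.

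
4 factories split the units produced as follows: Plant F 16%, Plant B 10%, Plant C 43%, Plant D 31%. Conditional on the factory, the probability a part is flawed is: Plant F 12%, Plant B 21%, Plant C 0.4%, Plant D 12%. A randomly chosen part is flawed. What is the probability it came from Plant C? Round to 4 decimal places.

Prior × likelihood for each hypothesis:
  Plant F: 0.16 × 0.12 = 0.0192
  Plant B: 0.1 × 0.21 = 0.021
  Plant C: 0.43 × 0.004 = 0.00172
  Plant D: 0.31 × 0.12 = 0.0372
Normalizing constant = 0.07912.
P(Plant C | evidence) = 0.00172 / 0.07912 ≈ 0.0217.

0.0217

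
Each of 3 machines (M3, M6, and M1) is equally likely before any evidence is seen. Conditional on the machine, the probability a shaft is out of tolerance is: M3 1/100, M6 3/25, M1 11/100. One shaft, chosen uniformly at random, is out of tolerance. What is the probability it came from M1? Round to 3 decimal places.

0.458

Since the prior is uniform, the posterior is proportional to the likelihood:
  M3: 0.01
  M6: 0.12
  M1: 0.11
Normalizing constant = 0.24.
P(M1 | evidence) = 0.11 / 0.24 ≈ 0.458.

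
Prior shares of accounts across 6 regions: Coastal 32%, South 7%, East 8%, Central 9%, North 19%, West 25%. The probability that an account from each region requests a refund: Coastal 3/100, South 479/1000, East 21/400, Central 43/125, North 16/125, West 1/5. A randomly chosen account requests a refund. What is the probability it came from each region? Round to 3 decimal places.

Prior × likelihood for each hypothesis:
  Coastal: 0.32 × 0.03 = 0.0096
  South: 0.07 × 0.479 = 0.03353
  East: 0.08 × 0.0525 = 0.0042
  Central: 0.09 × 0.344 = 0.03096
  North: 0.19 × 0.128 = 0.02432
  West: 0.25 × 0.2 = 0.05
Sum = 0.15261.
P(Coastal | refund) = 0.0096/0.15261 ≈ 0.063
P(South | refund) = 0.03353/0.15261 ≈ 0.220
P(East | refund) = 0.0042/0.15261 ≈ 0.028
P(Central | refund) = 0.03096/0.15261 ≈ 0.203
P(North | refund) = 0.02432/0.15261 ≈ 0.159
P(West | refund) = 0.05/0.15261 ≈ 0.328
(Check: 0.063+0.220+0.028+0.203+0.159+0.328 = 1.001.)

Coastal 0.063, South 0.220, East 0.028, Central 0.203, North 0.159, West 0.328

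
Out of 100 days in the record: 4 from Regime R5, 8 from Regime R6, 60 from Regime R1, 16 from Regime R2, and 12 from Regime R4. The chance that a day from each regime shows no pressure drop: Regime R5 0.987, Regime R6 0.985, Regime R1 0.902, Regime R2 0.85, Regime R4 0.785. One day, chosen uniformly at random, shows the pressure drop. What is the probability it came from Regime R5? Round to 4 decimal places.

0.0047

Taking complements, P(drop | each) = Regime R5 0.013, Regime R6 0.015, Regime R1 0.098, Regime R2 0.15, Regime R4 0.215.
By Bayes' rule, posterior ∝ prior × likelihood:
  Regime R5: 0.04 × 0.013 = 0.00052
  Regime R6: 0.08 × 0.015 = 0.0012
  Regime R1: 0.6 × 0.098 = 0.0588
  Regime R2: 0.16 × 0.15 = 0.024
  Regime R4: 0.12 × 0.215 = 0.0258
Sum = 0.11032.
P(Regime R5 | evidence) = 0.00052 / 0.11032 ≈ 0.0047.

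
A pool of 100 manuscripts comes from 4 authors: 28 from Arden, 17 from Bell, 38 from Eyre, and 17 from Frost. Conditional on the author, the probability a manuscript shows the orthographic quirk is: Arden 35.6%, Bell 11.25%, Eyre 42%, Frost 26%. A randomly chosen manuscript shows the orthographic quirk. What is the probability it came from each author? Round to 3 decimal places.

Compute prior × likelihood for every hypothesis:
  Arden: 0.28 × 0.356 = 0.09968
  Bell: 0.17 × 0.1125 = 0.019125
  Eyre: 0.38 × 0.42 = 0.1596
  Frost: 0.17 × 0.26 = 0.0442
Normalizing constant = 0.322605.
P(Arden | quirk) = 0.09968/0.322605 ≈ 0.309
P(Bell | quirk) = 0.019125/0.322605 ≈ 0.059
P(Eyre | quirk) = 0.1596/0.322605 ≈ 0.495
P(Frost | quirk) = 0.0442/0.322605 ≈ 0.137

Arden 0.309, Bell 0.059, Eyre 0.495, Frost 0.137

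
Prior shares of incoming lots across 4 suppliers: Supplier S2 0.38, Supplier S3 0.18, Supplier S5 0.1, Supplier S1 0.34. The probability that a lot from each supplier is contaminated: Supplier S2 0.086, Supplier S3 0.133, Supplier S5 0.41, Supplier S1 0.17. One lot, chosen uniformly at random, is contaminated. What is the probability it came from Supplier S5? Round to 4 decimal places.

Unnormalized posteriors (prior × likelihood):
  Supplier S2: 0.38 × 0.086 = 0.03268
  Supplier S3: 0.18 × 0.133 = 0.02394
  Supplier S5: 0.1 × 0.41 = 0.041
  Supplier S1: 0.34 × 0.17 = 0.0578
Sum = 0.15542.
P(Supplier S5 | evidence) = 0.041 / 0.15542 ≈ 0.2638.

0.2638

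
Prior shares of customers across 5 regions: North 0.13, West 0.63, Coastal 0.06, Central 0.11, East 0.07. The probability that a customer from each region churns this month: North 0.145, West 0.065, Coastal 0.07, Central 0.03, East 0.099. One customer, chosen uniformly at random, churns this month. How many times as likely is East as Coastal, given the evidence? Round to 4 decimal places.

Unnormalized posteriors (prior × likelihood):
  North: 0.13 × 0.145 = 0.01885
  West: 0.63 × 0.065 = 0.04095
  Coastal: 0.06 × 0.07 = 0.0042
  Central: 0.11 × 0.03 = 0.0033
  East: 0.07 × 0.099 = 0.00693
Normalizing constant = 0.07423.
The ratio is 0.00693 / 0.0042 (the normalizer cancels) = 1.6500.

1.6500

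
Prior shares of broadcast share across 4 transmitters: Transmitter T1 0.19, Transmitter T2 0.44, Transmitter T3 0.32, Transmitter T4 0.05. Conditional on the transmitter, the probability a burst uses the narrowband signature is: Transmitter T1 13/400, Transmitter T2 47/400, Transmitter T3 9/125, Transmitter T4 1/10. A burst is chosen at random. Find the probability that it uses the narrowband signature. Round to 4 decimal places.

Unnormalized posteriors (prior × likelihood):
  Transmitter T1: 0.19 × 0.0325 = 0.006175
  Transmitter T2: 0.44 × 0.1175 = 0.0517
  Transmitter T3: 0.32 × 0.072 = 0.02304
  Transmitter T4: 0.05 × 0.1 = 0.005
P(narrowband) = 0.006175 + 0.0517 + 0.02304 + 0.005 = 0.085915 → 0.0859.

0.0859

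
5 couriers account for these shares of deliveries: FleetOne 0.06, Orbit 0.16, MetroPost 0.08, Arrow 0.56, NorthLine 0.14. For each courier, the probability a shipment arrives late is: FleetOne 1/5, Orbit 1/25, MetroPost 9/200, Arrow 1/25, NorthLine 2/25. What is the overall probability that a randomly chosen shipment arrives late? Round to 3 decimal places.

Compute prior × likelihood for every hypothesis:
  FleetOne: 0.06 × 0.2 = 0.012
  Orbit: 0.16 × 0.04 = 0.0064
  MetroPost: 0.08 × 0.045 = 0.0036
  Arrow: 0.56 × 0.04 = 0.0224
  NorthLine: 0.14 × 0.08 = 0.0112
P(late) = 0.012 + 0.0064 + 0.0036 + 0.0224 + 0.0112 = 0.0556 → 0.056.

0.056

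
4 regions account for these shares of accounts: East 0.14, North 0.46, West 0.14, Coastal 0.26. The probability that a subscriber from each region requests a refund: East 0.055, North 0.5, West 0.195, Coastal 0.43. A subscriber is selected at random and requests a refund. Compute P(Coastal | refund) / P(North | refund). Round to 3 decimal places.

0.486

By Bayes' rule, posterior ∝ prior × likelihood:
  East: 0.14 × 0.055 = 0.0077
  North: 0.46 × 0.5 = 0.23
  West: 0.14 × 0.195 = 0.0273
  Coastal: 0.26 × 0.43 = 0.1118
Sum = 0.3768.
The ratio is 0.1118 / 0.23 (the normalizer cancels) = 0.486.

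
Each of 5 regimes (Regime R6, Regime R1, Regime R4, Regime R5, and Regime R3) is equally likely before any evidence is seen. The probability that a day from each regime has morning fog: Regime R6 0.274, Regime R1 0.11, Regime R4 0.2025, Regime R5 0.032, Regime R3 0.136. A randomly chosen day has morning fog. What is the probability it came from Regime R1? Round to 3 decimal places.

0.146

With a uniform prior (1/5 each), posterior ∝ likelihood:
  Regime R6: 0.274
  Regime R1: 0.11
  Regime R4: 0.2025
  Regime R5: 0.032
  Regime R3: 0.136
Normalizing constant = 0.7545.
P(Regime R1 | evidence) = 0.11 / 0.7545 ≈ 0.146.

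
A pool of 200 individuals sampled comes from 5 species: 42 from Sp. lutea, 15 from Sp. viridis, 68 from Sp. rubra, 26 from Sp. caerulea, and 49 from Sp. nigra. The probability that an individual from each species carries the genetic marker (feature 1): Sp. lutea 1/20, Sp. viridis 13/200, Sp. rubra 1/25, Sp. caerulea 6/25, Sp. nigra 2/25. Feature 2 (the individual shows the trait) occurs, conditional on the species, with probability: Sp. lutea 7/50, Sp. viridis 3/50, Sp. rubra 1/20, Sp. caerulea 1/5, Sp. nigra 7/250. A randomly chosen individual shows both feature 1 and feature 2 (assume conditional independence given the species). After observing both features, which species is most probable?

Compute prior × likelihood for every hypothesis:
  Sp. lutea: 0.21 × 0.05 × 0.14 = 0.00147
  Sp. viridis: 0.075 × 0.065 × 0.06 = 0.0002925
  Sp. rubra: 0.34 × 0.04 × 0.05 = 0.00068
  Sp. caerulea: 0.13 × 0.24 × 0.2 = 0.00624
  Sp. nigra: 0.245 × 0.08 × 0.028 = 0.0005488
Total = 0.0092313.
Largest term belongs to Sp. caerulea, so Sp. caerulea is most probable.

Sp. caerulea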